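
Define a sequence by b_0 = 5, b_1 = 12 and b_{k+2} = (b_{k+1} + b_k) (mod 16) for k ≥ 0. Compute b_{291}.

13

Computing terms: b_0 = 5,  b_1 = 12,  b_2 = 1,  b_3 = 13,  b_4 = 14,  b_5 = 11,  b_6 = 9,  b_7 = 4,  b_8 = 13,  b_9 = 1,  b_{10} = 14,  b_{11} = 15,  b_{12} = 13,  b_{13} = 12,  b_{14} = 9,  b_{15} = 5,  b_{16} = 14,  b_{17} = 3,  b_{18} = 1,  b_{19} = 4,  b_{20} = 5,  b_{21} = 9,  b_{22} = 14,  b_{23} = 7,  b_{24} = 5,  b_{25} = 12.
The sequence repeats with period 24.
So b_{291} = b_{0 + ((291-0) mod 24)} = b_3 = 13.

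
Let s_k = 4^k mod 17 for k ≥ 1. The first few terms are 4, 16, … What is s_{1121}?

s_1 = 4; s_2 = 16; s_3 = 13; s_4 = 1; s_5 = 4.
Since s_5 = s_1 = 4, the sequence is periodic with period 4.
So s_{1121} = s_{1 + ((1121-1) mod 4)} = s_1 = 4.

4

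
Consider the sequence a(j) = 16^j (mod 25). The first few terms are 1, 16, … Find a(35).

a(0) = 1,  a(1) = 16,  a(2) = 6,  a(3) = 21,  a(4) = 11,  a(5) = 1.
Since a(5) = a(0) = 1, the sequence is periodic with period 5.
So a(35) = a(0 + ((35-0) mod 5)) = a(0) = 1.

1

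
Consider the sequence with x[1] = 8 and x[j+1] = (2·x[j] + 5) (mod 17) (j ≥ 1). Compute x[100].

Computing terms: x[1] = 8,  x[2] = 4,  x[3] = 13,  x[4] = 14,  x[5] = 16,  x[6] = 3,  x[7] = 11,  x[8] = 10,  x[9] = 8.
Since x[9] = x[1] = 8, the sequence is periodic with period 8.
So x[100] = x[1 + ((100-1) mod 8)] = x[4] = 14.

14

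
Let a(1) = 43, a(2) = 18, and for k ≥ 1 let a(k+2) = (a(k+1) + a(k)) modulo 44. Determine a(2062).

7

We have a(1) = 43,  a(2) = 18,  a(3) = 17,  a(4) = 35,  a(5) = 8,  a(6) = 43,  a(7) = 7,  a(8) = 6,  a(9) = 13,  a(10) = 19,  a(11) = 32,  a(12) = 7,  a(13) = 39,  a(14) = 2,  a(15) = 41,  a(16) = 43,  a(17) = 40,  a(18) = 39,  a(19) = 35,  a(20) = 30,  a(21) = 21,  a(22) = 7,  a(23) = 28,  a(24) = 35,  a(25) = 19,  a(26) = 10,  a(27) = 29,  a(28) = 39,  a(29) = 24,  a(30) = 19,  a(31) = 43,  a(32) = 18.
The sequence repeats with period 30.
(2062 - 1) mod 30 = 21, so a(2062) = a(22) = 7.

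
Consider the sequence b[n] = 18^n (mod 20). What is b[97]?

We have b[0] = 1, b[1] = 18, b[2] = 4, b[3] = 12, b[4] = 16, b[5] = 8, b[6] = 4.
Since b[6] = b[2] = 4, the sequence is eventually periodic: after a pre-period of length 2 it cycles with period 4.
For n ≥ 2, b[n] depends only on (n - 2) mod 4. (97 - 2) mod 4 = 3, so b[97] = b[5] = 8.

8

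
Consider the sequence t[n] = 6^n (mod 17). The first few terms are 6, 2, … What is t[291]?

12

t[1] = 6,  t[2] = 2,  t[3] = 12,  t[4] = 4,  t[5] = 7,  t[6] = 8,  t[7] = 14,  t[8] = 16,  t[9] = 11,  t[10] = 15,  t[11] = 5,  t[12] = 13,  t[13] = 10,  t[14] = 9,  t[15] = 3,  t[16] = 1,  t[17] = 6.
The sequence repeats with period 16.
(291 - 1) mod 16 = 2, so t[291] = t[3] = 12.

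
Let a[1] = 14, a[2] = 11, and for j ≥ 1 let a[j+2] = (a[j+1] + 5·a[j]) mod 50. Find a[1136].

21

Computing terms: a[1] = 14,  a[2] = 11,  a[3] = 31,  a[4] = 36,  a[5] = 41,  a[6] = 21,  a[7] = 26,  a[8] = 31,  a[9] = 11,  a[10] = 16,  a[11] = 21,  a[12] = 1,  a[13] = 6,  a[14] = 11,  a[15] = 41,  a[16] = 46,  a[17] = 1,  a[18] = 31,  a[19] = 36.
Since (a[18], a[19]) = (a[3], a[4]) = (31, 36) (two consecutive terms determine the rest), the sequence is eventually periodic: after a pre-period of length 2 it cycles with period 15.
For j ≥ 3, a[j] depends only on (j - 3) mod 15. (1136 - 3) mod 15 = 8, so a[1136] = a[11] = 21.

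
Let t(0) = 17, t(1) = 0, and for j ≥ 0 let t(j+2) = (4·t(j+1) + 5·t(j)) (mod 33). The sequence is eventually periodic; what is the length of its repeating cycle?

30

Listing terms: t(0) = 17,  t(1) = 0,  t(2) = 19,  t(3) = 10,  t(4) = 3,  t(5) = 29,  t(6) = 32,  t(7) = 9,  t(8) = 31,  t(9) = 4,  t(10) = 6,  t(11) = 11,  t(12) = 8,  t(13) = 21,  t(14) = 25,  t(15) = 7,  t(16) = 21,  t(17) = 20,  t(18) = 20,  t(19) = 15,  t(20) = 28,  t(21) = 22,  t(22) = 30,  t(23) = 32,  t(24) = 14,  t(25) = 18,  t(26) = 10,  t(27) = 31,  t(28) = 9,  t(29) = 26,  t(30) = 17,  t(31) = 0.
The sequence repeats with period 30.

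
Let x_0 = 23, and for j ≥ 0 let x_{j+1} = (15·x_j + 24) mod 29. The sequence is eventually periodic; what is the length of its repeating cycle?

28

Computing terms: x_0 = 23,  x_1 = 21,  x_2 = 20,  x_3 = 5,  x_4 = 12,  x_5 = 1,  x_6 = 10,  x_7 = 0,  x_8 = 24,  x_9 = 7,  x_{10} = 13,  x_{11} = 16,  x_{12} = 3,  x_{13} = 11,  x_{14} = 15,  x_{15} = 17,  x_{16} = 18,  x_{17} = 4,  x_{18} = 26,  x_{19} = 8,  x_{20} = 28,  x_{21} = 9,  x_{22} = 14,  x_{23} = 2,  x_{24} = 25,  x_{25} = 22,  x_{26} = 6,  x_{27} = 27,  x_{28} = 23.
Since x_{28} = x_0 = 23, the sequence is periodic with period 28.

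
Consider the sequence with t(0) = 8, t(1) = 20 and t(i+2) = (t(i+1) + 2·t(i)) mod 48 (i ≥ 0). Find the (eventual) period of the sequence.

6

Listing terms: t(0) = 8,  t(1) = 20,  t(2) = 36,  t(3) = 28,  t(4) = 4,  t(5) = 12,  t(6) = 20,  t(7) = 44,  t(8) = 36,  t(9) = 28.
Since (t(8), t(9)) = (t(2), t(3)) = (36, 28) (two consecutive terms determine the rest), the sequence is eventually periodic: after a pre-period of length 2 it cycles with period 6.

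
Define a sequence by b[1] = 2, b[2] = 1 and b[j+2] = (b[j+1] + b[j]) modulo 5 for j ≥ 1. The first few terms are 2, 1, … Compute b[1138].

1

Listing terms: b[1] = 2,  b[2] = 1,  b[3] = 3,  b[4] = 4,  b[5] = 2,  b[6] = 1.
The sequence repeats with period 4.
(1138 - 1) mod 4 = 1, so b[1138] = b[2] = 1.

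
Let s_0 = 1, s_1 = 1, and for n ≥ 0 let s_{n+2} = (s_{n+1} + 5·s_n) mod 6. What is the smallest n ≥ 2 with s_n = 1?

6

We have s_0 = 1; s_1 = 1; s_2 = 0; s_3 = 5; s_4 = 5; s_5 = 0; s_6 = 1; s_7 = 1.
Since (s_6, s_7) = (s_0, s_1) = (1, 1) (two consecutive terms determine the rest), the sequence is periodic with period 6.
The value 1 next appears (with n ≥ 2) at s_6.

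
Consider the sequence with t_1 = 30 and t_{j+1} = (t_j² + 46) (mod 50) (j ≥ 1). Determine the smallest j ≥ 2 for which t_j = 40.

4

We have t_1 = 30,  t_2 = 46,  t_3 = 12,  t_4 = 40,  t_5 = 46.
Since t_5 = t_2 = 46, the sequence is eventually periodic: after a pre-period of length 1 it cycles with period 3.
The value 40 first appears (with j ≥ 2) at t_4.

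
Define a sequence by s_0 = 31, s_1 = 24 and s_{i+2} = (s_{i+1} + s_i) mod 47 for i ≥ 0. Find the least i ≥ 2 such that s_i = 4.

We have s_0 = 31,  s_1 = 24,  s_2 = 8,  s_3 = 32,  s_4 = 40,  s_5 = 25,  s_6 = 18,  s_7 = 43,  s_8 = 14,  s_9 = 10,  s_{10} = 24,  s_{11} = 34,  s_{12} = 11,  s_{13} = 45,  s_{14} = 9,  s_{15} = 7,  s_{16} = 16,  s_{17} = 23,  s_{18} = 39,  s_{19} = 15,  s_{20} = 7,  s_{21} = 22,  s_{22} = 29,  s_{23} = 4,  s_{24} = 33,  s_{25} = 37,  s_{26} = 23,  s_{27} = 13,  s_{28} = 36,  s_{29} = 2,  s_{30} = 38,  s_{31} = 40,  s_{32} = 31,  s_{33} = 24.
Since (s_{32}, s_{33}) = (s_0, s_1) = (31, 24) (two consecutive terms determine the rest), the sequence is periodic with period 32.
The value 4 first appears (with i ≥ 2) at s_{23}.

23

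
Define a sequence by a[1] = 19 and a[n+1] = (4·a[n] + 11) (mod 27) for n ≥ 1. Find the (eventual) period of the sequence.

We have a[1] = 19, a[2] = 6, a[3] = 8, a[4] = 16, a[5] = 21, a[6] = 14, a[7] = 13, a[8] = 9, a[9] = 20, a[10] = 10, a[11] = 24, a[12] = 26, a[13] = 7, a[14] = 12, a[15] = 5, a[16] = 4, a[17] = 0, a[18] = 11, a[19] = 1, a[20] = 15, a[21] = 17, a[22] = 25, a[23] = 3, a[24] = 23, a[25] = 22, a[26] = 18, a[27] = 2, a[28] = 19.
The sequence repeats with period 27.

27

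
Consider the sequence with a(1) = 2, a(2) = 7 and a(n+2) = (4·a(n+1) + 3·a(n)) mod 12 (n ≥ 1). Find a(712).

Listing terms: a(1) = 2,  a(2) = 7,  a(3) = 10,  a(4) = 1,  a(5) = 10,  a(6) = 7,  a(7) = 10.
Since (a(6), a(7)) = (a(2), a(3)) = (7, 10) (two consecutive terms determine the rest), the sequence is eventually periodic: after a pre-period of length 1 it cycles with period 4.
For n ≥ 2, a(n) depends only on (n - 2) mod 4. (712 - 2) mod 4 = 2, so a(712) = a(4) = 1.

1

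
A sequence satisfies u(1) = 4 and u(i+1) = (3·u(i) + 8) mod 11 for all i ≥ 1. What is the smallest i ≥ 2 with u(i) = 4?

6

We have u(1) = 4, u(2) = 9, u(3) = 2, u(4) = 3, u(5) = 6, u(6) = 4.
Since u(6) = u(1) = 4, the sequence is periodic with period 5.
The value 4 next appears (with i ≥ 2) at u(6).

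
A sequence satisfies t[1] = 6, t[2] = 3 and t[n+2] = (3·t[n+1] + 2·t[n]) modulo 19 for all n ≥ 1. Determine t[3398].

17

Computing terms: t[1] = 6,  t[2] = 3,  t[3] = 2,  t[4] = 12,  t[5] = 2,  t[6] = 11,  t[7] = 18,  t[8] = 0,  t[9] = 17,  t[10] = 13,  t[11] = 16,  t[12] = 17,  t[13] = 7,  t[14] = 17,  t[15] = 8,  t[16] = 1,  t[17] = 0,  t[18] = 2,  t[19] = 6,  t[20] = 3.
The sequence repeats with period 18.
So t[3398] = t[1 + ((3398-1) mod 18)] = t[14] = 17.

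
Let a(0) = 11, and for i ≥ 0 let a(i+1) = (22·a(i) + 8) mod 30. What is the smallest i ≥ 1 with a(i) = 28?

Listing terms: a(0) = 11, a(1) = 10, a(2) = 18, a(3) = 14, a(4) = 16, a(5) = 0, a(6) = 8, a(7) = 4, a(8) = 6, a(9) = 20, a(10) = 28, a(11) = 24, a(12) = 26, a(13) = 10.
Since a(13) = a(1) = 10, the sequence is eventually periodic: after a pre-period of length 1 it cycles with period 12.
The value 28 first appears (with i ≥ 1) at a(10).

10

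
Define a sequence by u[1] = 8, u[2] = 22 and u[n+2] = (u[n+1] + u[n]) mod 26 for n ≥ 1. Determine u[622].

We have u[1] = 8; u[2] = 22; u[3] = 4; u[4] = 0; u[5] = 4; u[6] = 4; u[7] = 8; u[8] = 12; u[9] = 20; u[10] = 6; u[11] = 0; u[12] = 6; u[13] = 6; u[14] = 12; u[15] = 18; u[16] = 4; u[17] = 22; u[18] = 0; u[19] = 22; u[20] = 22; u[21] = 18; u[22] = 14; u[23] = 6; u[24] = 20; u[25] = 0; u[26] = 20; u[27] = 20; u[28] = 14; u[29] = 8; u[30] = 22.
The sequence repeats with period 28.
(622 - 1) mod 28 = 5, so u[622] = u[6] = 4.

4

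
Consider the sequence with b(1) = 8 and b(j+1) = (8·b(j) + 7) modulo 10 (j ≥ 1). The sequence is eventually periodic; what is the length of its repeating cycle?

4

Computing terms: b(1) = 8, b(2) = 1, b(3) = 5, b(4) = 7, b(5) = 3, b(6) = 1.
Since b(6) = b(2) = 1, the sequence is eventually periodic: after a pre-period of length 1 it cycles with period 4.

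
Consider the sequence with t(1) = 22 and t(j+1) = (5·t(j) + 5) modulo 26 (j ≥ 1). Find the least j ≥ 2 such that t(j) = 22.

5

We have t(1) = 22; t(2) = 11; t(3) = 8; t(4) = 19; t(5) = 22.
The sequence repeats with period 4.
The value 22 next appears (with j ≥ 2) at t(5).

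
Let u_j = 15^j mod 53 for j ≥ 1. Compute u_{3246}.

Computing terms: u_1 = 15,  u_2 = 13,  u_3 = 36,  u_4 = 10,  u_5 = 44,  u_6 = 24,  u_7 = 42,  u_8 = 47,  u_9 = 16,  u_{10} = 28,  u_{11} = 49,  u_{12} = 46,  u_{13} = 1,  u_{14} = 15.
The sequence repeats with period 13.
So u_{3246} = u_{1 + ((3246-1) mod 13)} = u_9 = 16.

16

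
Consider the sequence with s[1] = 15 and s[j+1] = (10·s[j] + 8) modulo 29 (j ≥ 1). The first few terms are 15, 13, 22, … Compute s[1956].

16

Listing terms: s[1] = 15, s[2] = 13, s[3] = 22, s[4] = 25, s[5] = 26, s[6] = 7, s[7] = 20, s[8] = 5, s[9] = 0, s[10] = 8, s[11] = 1, s[12] = 18, s[13] = 14, s[14] = 3, s[15] = 9, s[16] = 11, s[17] = 2, s[18] = 28, s[19] = 27, s[20] = 17, s[21] = 4, s[22] = 19, s[23] = 24, s[24] = 16, s[25] = 23, s[26] = 6, s[27] = 10, s[28] = 21, s[29] = 15.
Since s[29] = s[1] = 15, the sequence is periodic with period 28.
So s[1956] = s[1 + ((1956-1) mod 28)] = s[24] = 16.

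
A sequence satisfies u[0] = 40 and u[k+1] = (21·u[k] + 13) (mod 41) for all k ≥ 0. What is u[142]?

u[0] = 40, u[1] = 33, u[2] = 9, u[3] = 38, u[4] = 32, u[5] = 29, u[6] = 7, u[7] = 37, u[8] = 11, u[9] = 39, u[10] = 12, u[11] = 19, u[12] = 2, u[13] = 14, u[14] = 20, u[15] = 23, u[16] = 4, u[17] = 15, u[18] = 0, u[19] = 13, u[20] = 40.
The sequence repeats with period 20.
So u[142] = u[0 + ((142-0) mod 20)] = u[2] = 9.

9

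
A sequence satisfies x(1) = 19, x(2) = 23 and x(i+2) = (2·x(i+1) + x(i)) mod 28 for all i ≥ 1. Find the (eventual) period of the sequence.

We have x(1) = 19,  x(2) = 23,  x(3) = 9,  x(4) = 13,  x(5) = 7,  x(6) = 27,  x(7) = 5,  x(8) = 9,  x(9) = 23,  x(10) = 27,  x(11) = 21,  x(12) = 13,  x(13) = 19,  x(14) = 23.
Since (x(13), x(14)) = (x(1), x(2)) = (19, 23) (two consecutive terms determine the rest), the sequence is periodic with period 12.

12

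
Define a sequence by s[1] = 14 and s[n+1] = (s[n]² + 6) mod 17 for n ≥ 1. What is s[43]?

We have s[1] = 14, s[2] = 15, s[3] = 10, s[4] = 4, s[5] = 5, s[6] = 14.
Since s[6] = s[1] = 14, the sequence is periodic with period 5.
(43 - 1) mod 5 = 2, so s[43] = s[3] = 10.

10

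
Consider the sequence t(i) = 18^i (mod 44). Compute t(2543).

24

Computing terms: t(0) = 1,  t(1) = 18,  t(2) = 16,  t(3) = 24,  t(4) = 36,  t(5) = 32,  t(6) = 4,  t(7) = 28,  t(8) = 20,  t(9) = 8,  t(10) = 12,  t(11) = 40,  t(12) = 16.
Since t(12) = t(2) = 16, the sequence is eventually periodic: after a pre-period of length 2 it cycles with period 10.
For i ≥ 2, t(i) depends only on (i - 2) mod 10. (2543 - 2) mod 10 = 1, so t(2543) = t(3) = 24.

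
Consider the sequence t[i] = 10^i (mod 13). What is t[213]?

12

Computing terms: t[1] = 10; t[2] = 9; t[3] = 12; t[4] = 3; t[5] = 4; t[6] = 1; t[7] = 10.
The sequence repeats with period 6.
So t[213] = t[1 + ((213-1) mod 6)] = t[3] = 12.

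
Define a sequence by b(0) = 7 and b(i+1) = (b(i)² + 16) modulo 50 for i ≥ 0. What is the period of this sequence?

3

Computing terms: b(0) = 7, b(1) = 15, b(2) = 41, b(3) = 47, b(4) = 25, b(5) = 41.
Since b(5) = b(2) = 41, the sequence is eventually periodic: after a pre-period of length 2 it cycles with period 3.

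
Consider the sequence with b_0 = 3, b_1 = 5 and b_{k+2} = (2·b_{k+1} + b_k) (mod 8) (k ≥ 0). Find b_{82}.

5

b_0 = 3,  b_1 = 5,  b_2 = 5,  b_3 = 7,  b_4 = 3,  b_5 = 5.
Since (b_4, b_5) = (b_0, b_1) = (3, 5) (two consecutive terms determine the rest), the sequence is periodic with period 4.
So b_{82} = b_{0 + ((82-0) mod 4)} = b_2 = 5.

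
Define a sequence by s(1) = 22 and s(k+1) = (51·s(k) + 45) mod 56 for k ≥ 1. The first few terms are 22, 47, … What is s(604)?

43

s(1) = 22,  s(2) = 47,  s(3) = 34,  s(4) = 43,  s(5) = 54,  s(6) = 55,  s(7) = 50,  s(8) = 19,  s(9) = 6,  s(10) = 15,  s(11) = 26,  s(12) = 27,  s(13) = 22.
Since s(13) = s(1) = 22, the sequence is periodic with period 12.
(604 - 1) mod 12 = 3, so s(604) = s(4) = 43.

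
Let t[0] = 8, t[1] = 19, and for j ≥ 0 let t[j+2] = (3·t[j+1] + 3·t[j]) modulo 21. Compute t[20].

t[0] = 8,  t[1] = 19,  t[2] = 18,  t[3] = 6,  t[4] = 9,  t[5] = 3,  t[6] = 15,  t[7] = 12,  t[8] = 18,  t[9] = 6.
Since (t[8], t[9]) = (t[2], t[3]) = (18, 6) (two consecutive terms determine the rest), the sequence is eventually periodic: after a pre-period of length 2 it cycles with period 6.
For j ≥ 2, t[j] depends only on (j - 2) mod 6. (20 - 2) mod 6 = 0, so t[20] = t[2] = 18.

18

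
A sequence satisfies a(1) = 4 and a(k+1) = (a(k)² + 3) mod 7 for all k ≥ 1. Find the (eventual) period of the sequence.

a(1) = 4,  a(2) = 5,  a(3) = 0,  a(4) = 3,  a(5) = 5.
Since a(5) = a(2) = 5, the sequence is eventually periodic: after a pre-period of length 1 it cycles with period 3.

3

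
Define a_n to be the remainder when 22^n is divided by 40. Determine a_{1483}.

8

Computing terms: a_0 = 1, a_1 = 22, a_2 = 4, a_3 = 8, a_4 = 16, a_5 = 32, a_6 = 24, a_7 = 8.
Since a_7 = a_3 = 8, the sequence is eventually periodic: after a pre-period of length 3 it cycles with period 4.
For n ≥ 3, a_n depends only on (n - 3) mod 4. (1483 - 3) mod 4 = 0, so a_{1483} = a_3 = 8.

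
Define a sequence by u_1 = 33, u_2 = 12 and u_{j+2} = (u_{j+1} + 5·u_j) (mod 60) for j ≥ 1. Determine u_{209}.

42

Listing terms: u_1 = 33, u_2 = 12, u_3 = 57, u_4 = 57, u_5 = 42, u_6 = 27, u_7 = 57, u_8 = 12, u_9 = 57.
Since (u_8, u_9) = (u_2, u_3) = (12, 57) (two consecutive terms determine the rest), the sequence is eventually periodic: after a pre-period of length 1 it cycles with period 6.
For j ≥ 2, u_j depends only on (j - 2) mod 6. (209 - 2) mod 6 = 3, so u_{209} = u_5 = 42.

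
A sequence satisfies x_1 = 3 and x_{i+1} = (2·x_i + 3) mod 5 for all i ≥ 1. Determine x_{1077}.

3

We have x_1 = 3; x_2 = 4; x_3 = 1; x_4 = 0; x_5 = 3.
Since x_5 = x_1 = 3, the sequence is periodic with period 4.
(1077 - 1) mod 4 = 0, so x_{1077} = x_1 = 3.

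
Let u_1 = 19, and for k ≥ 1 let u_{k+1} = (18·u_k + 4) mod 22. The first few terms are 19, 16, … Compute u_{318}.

0

u_1 = 19; u_2 = 16; u_3 = 6; u_4 = 2; u_5 = 18; u_6 = 20; u_7 = 12; u_8 = 0; u_9 = 4; u_{10} = 10; u_{11} = 8; u_{12} = 16.
Since u_{12} = u_2 = 16, the sequence is eventually periodic: after a pre-period of length 1 it cycles with period 10.
For k ≥ 2, u_k depends only on (k - 2) mod 10. (318 - 2) mod 10 = 6, so u_{318} = u_8 = 0.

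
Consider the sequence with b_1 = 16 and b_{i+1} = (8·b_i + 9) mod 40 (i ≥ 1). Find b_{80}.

We have b_1 = 16; b_2 = 17; b_3 = 25; b_4 = 9; b_5 = 1; b_6 = 17.
Since b_6 = b_2 = 17, the sequence is eventually periodic: after a pre-period of length 1 it cycles with period 4.
For i ≥ 2, b_i depends only on (i - 2) mod 4. (80 - 2) mod 4 = 2, so b_{80} = b_4 = 9.

9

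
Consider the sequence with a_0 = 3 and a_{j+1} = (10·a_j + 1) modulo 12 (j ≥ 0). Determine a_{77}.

11

Listing terms: a_0 = 3,  a_1 = 7,  a_2 = 11,  a_3 = 3.
The sequence repeats with period 3.
So a_{77} = a_{0 + ((77-0) mod 3)} = a_2 = 11.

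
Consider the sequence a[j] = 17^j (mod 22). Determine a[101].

Computing terms: a[0] = 1,  a[1] = 17,  a[2] = 3,  a[3] = 7,  a[4] = 9,  a[5] = 21,  a[6] = 5,  a[7] = 19,  a[8] = 15,  a[9] = 13,  a[10] = 1.
Since a[10] = a[0] = 1, the sequence is periodic with period 10.
So a[101] = a[0 + ((101-0) mod 10)] = a[1] = 17.

17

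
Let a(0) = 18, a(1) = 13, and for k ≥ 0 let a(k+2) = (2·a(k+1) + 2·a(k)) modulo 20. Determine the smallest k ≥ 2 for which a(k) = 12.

10

We have a(0) = 18; a(1) = 13; a(2) = 2; a(3) = 10; a(4) = 4; a(5) = 8; a(6) = 4; a(7) = 4; a(8) = 16; a(9) = 0; a(10) = 12; a(11) = 4; a(12) = 12; a(13) = 12; a(14) = 8; a(15) = 0; a(16) = 16; a(17) = 12; a(18) = 16; a(19) = 16; a(20) = 4; a(21) = 0; a(22) = 8; a(23) = 16; a(24) = 8; a(25) = 8; a(26) = 12; a(27) = 0; a(28) = 4; a(29) = 8.
Since (a(28), a(29)) = (a(4), a(5)) = (4, 8) (two consecutive terms determine the rest), the sequence is eventually periodic: after a pre-period of length 4 it cycles with period 24.
The value 12 first appears (with k ≥ 2) at a(10).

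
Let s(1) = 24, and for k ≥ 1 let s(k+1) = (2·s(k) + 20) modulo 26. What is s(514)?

Computing terms: s(1) = 24, s(2) = 16, s(3) = 0, s(4) = 20, s(5) = 8, s(6) = 10, s(7) = 14, s(8) = 22, s(9) = 12, s(10) = 18, s(11) = 4, s(12) = 2, s(13) = 24.
The sequence repeats with period 12.
So s(514) = s(1 + ((514-1) mod 12)) = s(10) = 18.

18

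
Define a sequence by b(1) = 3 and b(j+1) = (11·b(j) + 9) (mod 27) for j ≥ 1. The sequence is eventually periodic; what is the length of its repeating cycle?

Computing terms: b(1) = 3; b(2) = 15; b(3) = 12; b(4) = 6; b(5) = 21; b(6) = 24; b(7) = 3.
Since b(7) = b(1) = 3, the sequence is periodic with period 6.

6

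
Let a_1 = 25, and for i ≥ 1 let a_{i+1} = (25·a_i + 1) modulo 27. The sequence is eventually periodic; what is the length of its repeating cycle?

27

Computing terms: a_1 = 25; a_2 = 5; a_3 = 18; a_4 = 19; a_5 = 17; a_6 = 21; a_7 = 13; a_8 = 2; a_9 = 24; a_{10} = 7; a_{11} = 14; a_{12} = 0; a_{13} = 1; a_{14} = 26; a_{15} = 3; a_{16} = 22; a_{17} = 11; a_{18} = 6; a_{19} = 16; a_{20} = 23; a_{21} = 9; a_{22} = 10; a_{23} = 8; a_{24} = 12; a_{25} = 4; a_{26} = 20; a_{27} = 15; a_{28} = 25.
The sequence repeats with period 27.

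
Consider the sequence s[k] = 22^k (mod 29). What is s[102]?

23

s[0] = 1; s[1] = 22; s[2] = 20; s[3] = 5; s[4] = 23; s[5] = 13; s[6] = 25; s[7] = 28; s[8] = 7; s[9] = 9; s[10] = 24; s[11] = 6; s[12] = 16; s[13] = 4; s[14] = 1.
The sequence repeats with period 14.
(102 - 0) mod 14 = 4, so s[102] = s[4] = 23.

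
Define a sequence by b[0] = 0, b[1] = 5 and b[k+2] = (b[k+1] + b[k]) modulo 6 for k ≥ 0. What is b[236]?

b[0] = 0, b[1] = 5, b[2] = 5, b[3] = 4, b[4] = 3, b[5] = 1, b[6] = 4, b[7] = 5, b[8] = 3, b[9] = 2, b[10] = 5, b[11] = 1, b[12] = 0, b[13] = 1, b[14] = 1, b[15] = 2, b[16] = 3, b[17] = 5, b[18] = 2, b[19] = 1, b[20] = 3, b[21] = 4, b[22] = 1, b[23] = 5, b[24] = 0, b[25] = 5.
Since (b[24], b[25]) = (b[0], b[1]) = (0, 5) (two consecutive terms determine the rest), the sequence is periodic with period 24.
(236 - 0) mod 24 = 20, so b[236] = b[20] = 3.

3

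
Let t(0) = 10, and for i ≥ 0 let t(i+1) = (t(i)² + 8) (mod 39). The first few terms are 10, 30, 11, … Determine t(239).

Computing terms: t(0) = 10,  t(1) = 30,  t(2) = 11,  t(3) = 12,  t(4) = 35,  t(5) = 24,  t(6) = 38,  t(7) = 9,  t(8) = 11.
Since t(8) = t(2) = 11, the sequence is eventually periodic: after a pre-period of length 2 it cycles with period 6.
For i ≥ 2, t(i) depends only on (i - 2) mod 6. (239 - 2) mod 6 = 3, so t(239) = t(5) = 24.

24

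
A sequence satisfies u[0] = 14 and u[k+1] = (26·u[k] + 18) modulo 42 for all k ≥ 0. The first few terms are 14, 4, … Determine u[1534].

Listing terms: u[0] = 14; u[1] = 4; u[2] = 38; u[3] = 40; u[4] = 8; u[5] = 16; u[6] = 14.
Since u[6] = u[0] = 14, the sequence is periodic with period 6.
So u[1534] = u[0 + ((1534-0) mod 6)] = u[4] = 8.

8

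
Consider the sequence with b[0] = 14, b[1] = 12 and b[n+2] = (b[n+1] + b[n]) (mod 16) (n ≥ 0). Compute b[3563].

14

Listing terms: b[0] = 14, b[1] = 12, b[2] = 10, b[3] = 6, b[4] = 0, b[5] = 6, b[6] = 6, b[7] = 12, b[8] = 2, b[9] = 14, b[10] = 0, b[11] = 14, b[12] = 14, b[13] = 12.
Since (b[12], b[13]) = (b[0], b[1]) = (14, 12) (two consecutive terms determine the rest), the sequence is periodic with period 12.
(3563 - 0) mod 12 = 11, so b[3563] = b[11] = 14.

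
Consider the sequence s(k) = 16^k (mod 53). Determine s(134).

28

We have s(1) = 16; s(2) = 44; s(3) = 15; s(4) = 28; s(5) = 24; s(6) = 13; s(7) = 49; s(8) = 42; s(9) = 36; s(10) = 46; s(11) = 47; s(12) = 10; s(13) = 1; s(14) = 16.
Since s(14) = s(1) = 16, the sequence is periodic with period 13.
(134 - 1) mod 13 = 3, so s(134) = s(4) = 28.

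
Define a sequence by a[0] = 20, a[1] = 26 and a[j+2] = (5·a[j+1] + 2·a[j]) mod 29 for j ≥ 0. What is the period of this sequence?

28

We have a[0] = 20; a[1] = 26; a[2] = 25; a[3] = 3; a[4] = 7; a[5] = 12; a[6] = 16; a[7] = 17; a[8] = 1; a[9] = 10; a[10] = 23; a[11] = 19; a[12] = 25; a[13] = 18; a[14] = 24; a[15] = 11; a[16] = 16; a[17] = 15; a[18] = 20; a[19] = 14; a[20] = 23; a[21] = 27; a[22] = 7; a[23] = 2; a[24] = 24; a[25] = 8; a[26] = 1; a[27] = 21; a[28] = 20; a[29] = 26.
Since (a[28], a[29]) = (a[0], a[1]) = (20, 26) (two consecutive terms determine the rest), the sequence is periodic with period 28.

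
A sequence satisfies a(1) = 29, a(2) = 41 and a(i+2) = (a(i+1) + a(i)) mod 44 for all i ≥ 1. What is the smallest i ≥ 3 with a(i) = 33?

We have a(1) = 29; a(2) = 41; a(3) = 26; a(4) = 23; a(5) = 5; a(6) = 28; a(7) = 33; a(8) = 17; a(9) = 6; a(10) = 23; a(11) = 29; a(12) = 8; a(13) = 37; a(14) = 1; a(15) = 38; a(16) = 39; a(17) = 33; a(18) = 28; a(19) = 17; a(20) = 1; a(21) = 18; a(22) = 19; a(23) = 37; a(24) = 12; a(25) = 5; a(26) = 17; a(27) = 22; a(28) = 39; a(29) = 17; a(30) = 12; a(31) = 29; a(32) = 41.
The sequence repeats with period 30.
The value 33 first appears (with i ≥ 3) at a(7).

7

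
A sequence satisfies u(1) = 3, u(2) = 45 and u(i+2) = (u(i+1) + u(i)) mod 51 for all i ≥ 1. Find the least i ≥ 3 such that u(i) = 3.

14

We have u(1) = 3,  u(2) = 45,  u(3) = 48,  u(4) = 42,  u(5) = 39,  u(6) = 30,  u(7) = 18,  u(8) = 48,  u(9) = 15,  u(10) = 12,  u(11) = 27,  u(12) = 39,  u(13) = 15,  u(14) = 3,  u(15) = 18,  u(16) = 21,  u(17) = 39,  u(18) = 9,  u(19) = 48,  u(20) = 6,  u(21) = 3,  u(22) = 9,  u(23) = 12,  u(24) = 21,  u(25) = 33,  u(26) = 3,  u(27) = 36,  u(28) = 39,  u(29) = 24,  u(30) = 12,  u(31) = 36,  u(32) = 48,  u(33) = 33,  u(34) = 30,  u(35) = 12,  u(36) = 42,  u(37) = 3,  u(38) = 45.
Since (u(37), u(38)) = (u(1), u(2)) = (3, 45) (two consecutive terms determine the rest), the sequence is periodic with period 36.
The value 3 first appears (with i ≥ 3) at u(14).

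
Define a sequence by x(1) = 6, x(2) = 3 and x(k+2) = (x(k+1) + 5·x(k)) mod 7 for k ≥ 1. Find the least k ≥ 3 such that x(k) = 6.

4

Computing terms: x(1) = 6; x(2) = 3; x(3) = 5; x(4) = 6; x(5) = 3.
The sequence repeats with period 3.
The value 6 next appears (with k ≥ 3) at x(4).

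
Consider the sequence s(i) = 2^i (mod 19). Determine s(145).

2

We have s(0) = 1,  s(1) = 2,  s(2) = 4,  s(3) = 8,  s(4) = 16,  s(5) = 13,  s(6) = 7,  s(7) = 14,  s(8) = 9,  s(9) = 18,  s(10) = 17,  s(11) = 15,  s(12) = 11,  s(13) = 3,  s(14) = 6,  s(15) = 12,  s(16) = 5,  s(17) = 10,  s(18) = 1.
The sequence repeats with period 18.
(145 - 0) mod 18 = 1, so s(145) = s(1) = 2.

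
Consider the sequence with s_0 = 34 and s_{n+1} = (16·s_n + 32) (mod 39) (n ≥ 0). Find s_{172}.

s_0 = 34,  s_1 = 30,  s_2 = 5,  s_3 = 34.
Since s_3 = s_0 = 34, the sequence is periodic with period 3.
(172 - 0) mod 3 = 1, so s_{172} = s_1 = 30.

30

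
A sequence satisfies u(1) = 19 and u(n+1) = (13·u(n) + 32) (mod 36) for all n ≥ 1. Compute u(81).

35

Computing terms: u(1) = 19, u(2) = 27, u(3) = 23, u(4) = 7, u(5) = 15, u(6) = 11, u(7) = 31, u(8) = 3, u(9) = 35, u(10) = 19.
Since u(10) = u(1) = 19, the sequence is periodic with period 9.
So u(81) = u(1 + ((81-1) mod 9)) = u(9) = 35.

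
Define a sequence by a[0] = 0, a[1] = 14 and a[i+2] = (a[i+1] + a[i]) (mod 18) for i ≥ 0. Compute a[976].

12

We have a[0] = 0, a[1] = 14, a[2] = 14, a[3] = 10, a[4] = 6, a[5] = 16, a[6] = 4, a[7] = 2, a[8] = 6, a[9] = 8, a[10] = 14, a[11] = 4, a[12] = 0, a[13] = 4, a[14] = 4, a[15] = 8, a[16] = 12, a[17] = 2, a[18] = 14, a[19] = 16, a[20] = 12, a[21] = 10, a[22] = 4, a[23] = 14, a[24] = 0, a[25] = 14.
The sequence repeats with period 24.
(976 - 0) mod 24 = 16, so a[976] = a[16] = 12.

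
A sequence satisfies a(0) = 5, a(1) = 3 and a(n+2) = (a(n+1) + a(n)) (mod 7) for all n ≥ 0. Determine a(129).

Computing terms: a(0) = 5, a(1) = 3, a(2) = 1, a(3) = 4, a(4) = 5, a(5) = 2, a(6) = 0, a(7) = 2, a(8) = 2, a(9) = 4, a(10) = 6, a(11) = 3, a(12) = 2, a(13) = 5, a(14) = 0, a(15) = 5, a(16) = 5, a(17) = 3.
Since (a(16), a(17)) = (a(0), a(1)) = (5, 3) (two consecutive terms determine the rest), the sequence is periodic with period 16.
(129 - 0) mod 16 = 1, so a(129) = a(1) = 3.

3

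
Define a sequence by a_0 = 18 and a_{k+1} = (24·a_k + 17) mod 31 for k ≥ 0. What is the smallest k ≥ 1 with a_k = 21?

Computing terms: a_0 = 18,  a_1 = 15,  a_2 = 5,  a_3 = 13,  a_4 = 19,  a_5 = 8,  a_6 = 23,  a_7 = 11,  a_8 = 2,  a_9 = 3,  a_{10} = 27,  a_{11} = 14,  a_{12} = 12,  a_{13} = 26,  a_{14} = 21,  a_{15} = 25,  a_{16} = 28,  a_{17} = 7,  a_{18} = 30,  a_{19} = 24,  a_{20} = 4,  a_{21} = 20,  a_{22} = 1,  a_{23} = 10,  a_{24} = 9,  a_{25} = 16,  a_{26} = 29,  a_{27} = 0,  a_{28} = 17,  a_{29} = 22,  a_{30} = 18.
Since a_{30} = a_0 = 18, the sequence is periodic with period 30.
The value 21 first appears (with k ≥ 1) at a_{14}.

14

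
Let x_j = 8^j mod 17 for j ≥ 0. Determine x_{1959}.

Listing terms: x_0 = 1,  x_1 = 8,  x_2 = 13,  x_3 = 2,  x_4 = 16,  x_5 = 9,  x_6 = 4,  x_7 = 15,  x_8 = 1.
The sequence repeats with period 8.
So x_{1959} = x_{0 + ((1959-0) mod 8)} = x_7 = 15.

15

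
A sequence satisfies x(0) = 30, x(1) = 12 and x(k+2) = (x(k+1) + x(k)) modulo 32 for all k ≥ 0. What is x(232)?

0

Computing terms: x(0) = 30; x(1) = 12; x(2) = 10; x(3) = 22; x(4) = 0; x(5) = 22; x(6) = 22; x(7) = 12; x(8) = 2; x(9) = 14; x(10) = 16; x(11) = 30; x(12) = 14; x(13) = 12; x(14) = 26; x(15) = 6; x(16) = 0; x(17) = 6; x(18) = 6; x(19) = 12; x(20) = 18; x(21) = 30; x(22) = 16; x(23) = 14; x(24) = 30; x(25) = 12.
The sequence repeats with period 24.
(232 - 0) mod 24 = 16, so x(232) = x(16) = 0.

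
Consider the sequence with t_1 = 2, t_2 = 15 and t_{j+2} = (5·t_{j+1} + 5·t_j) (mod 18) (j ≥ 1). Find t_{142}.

8

Computing terms: t_1 = 2,  t_2 = 15,  t_3 = 13,  t_4 = 14,  t_5 = 9,  t_6 = 7,  t_7 = 8,  t_8 = 3,  t_9 = 1,  t_{10} = 2,  t_{11} = 15.
The sequence repeats with period 9.
(142 - 1) mod 9 = 6, so t_{142} = t_7 = 8.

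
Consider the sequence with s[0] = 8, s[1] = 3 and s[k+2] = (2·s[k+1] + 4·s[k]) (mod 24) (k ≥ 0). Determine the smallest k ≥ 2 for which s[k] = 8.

Listing terms: s[0] = 8,  s[1] = 3,  s[2] = 14,  s[3] = 16,  s[4] = 16,  s[5] = 0,  s[6] = 16,  s[7] = 8,  s[8] = 8,  s[9] = 0,  s[10] = 8,  s[11] = 16,  s[12] = 16.
Since (s[11], s[12]) = (s[3], s[4]) = (16, 16) (two consecutive terms determine the rest), the sequence is eventually periodic: after a pre-period of length 3 it cycles with period 8.
The value 8 first appears (with k ≥ 2) at s[7].

7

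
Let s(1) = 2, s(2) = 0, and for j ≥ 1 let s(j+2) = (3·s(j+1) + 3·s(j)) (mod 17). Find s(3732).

Listing terms: s(1) = 2, s(2) = 0, s(3) = 6, s(4) = 1, s(5) = 4, s(6) = 15, s(7) = 6, s(8) = 12, s(9) = 3, s(10) = 11, s(11) = 8, s(12) = 6, s(13) = 8, s(14) = 8, s(15) = 14, s(16) = 15, s(17) = 2, s(18) = 0.
Since (s(17), s(18)) = (s(1), s(2)) = (2, 0) (two consecutive terms determine the rest), the sequence is periodic with period 16.
So s(3732) = s(1 + ((3732-1) mod 16)) = s(4) = 1.

1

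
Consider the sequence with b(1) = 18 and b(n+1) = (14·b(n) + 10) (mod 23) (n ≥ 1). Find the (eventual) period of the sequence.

Listing terms: b(1) = 18, b(2) = 9, b(3) = 21, b(4) = 5, b(5) = 11, b(6) = 3, b(7) = 6, b(8) = 2, b(9) = 15, b(10) = 13, b(11) = 8, b(12) = 7, b(13) = 16, b(14) = 4, b(15) = 20, b(16) = 14, b(17) = 22, b(18) = 19, b(19) = 0, b(20) = 10, b(21) = 12, b(22) = 17, b(23) = 18.
Since b(23) = b(1) = 18, the sequence is periodic with period 22.

22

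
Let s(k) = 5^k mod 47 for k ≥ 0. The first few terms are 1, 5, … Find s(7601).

s(0) = 1,  s(1) = 5,  s(2) = 25,  s(3) = 31,  s(4) = 14,  s(5) = 23,  s(6) = 21,  s(7) = 11,  s(8) = 8,  s(9) = 40,  s(10) = 12,  s(11) = 13,  s(12) = 18,  s(13) = 43,  s(14) = 27,  s(15) = 41,  s(16) = 17,  s(17) = 38,  s(18) = 2,  s(19) = 10,  s(20) = 3,  s(21) = 15,  s(22) = 28,  s(23) = 46,  s(24) = 42,  s(25) = 22,  s(26) = 16,  s(27) = 33,  s(28) = 24,  s(29) = 26,  s(30) = 36,  s(31) = 39,  s(32) = 7,  s(33) = 35,  s(34) = 34,  s(35) = 29,  s(36) = 4,  s(37) = 20,  s(38) = 6,  s(39) = 30,  s(40) = 9,  s(41) = 45,  s(42) = 37,  s(43) = 44,  s(44) = 32,  s(45) = 19,  s(46) = 1.
Since s(46) = s(0) = 1, the sequence is periodic with period 46.
So s(7601) = s(0 + ((7601-0) mod 46)) = s(11) = 13.

13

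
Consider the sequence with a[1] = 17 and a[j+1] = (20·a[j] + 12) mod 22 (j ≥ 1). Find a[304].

Computing terms: a[1] = 17; a[2] = 0; a[3] = 12; a[4] = 10; a[5] = 14; a[6] = 6; a[7] = 0.
Since a[7] = a[2] = 0, the sequence is eventually periodic: after a pre-period of length 1 it cycles with period 5.
For j ≥ 2, a[j] depends only on (j - 2) mod 5. (304 - 2) mod 5 = 2, so a[304] = a[4] = 10.

10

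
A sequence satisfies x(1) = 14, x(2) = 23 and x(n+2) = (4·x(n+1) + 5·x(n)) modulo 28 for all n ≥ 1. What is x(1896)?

27

x(1) = 14,  x(2) = 23,  x(3) = 22,  x(4) = 7,  x(5) = 26,  x(6) = 27,  x(7) = 14,  x(8) = 23.
The sequence repeats with period 6.
So x(1896) = x(1 + ((1896-1) mod 6)) = x(6) = 27.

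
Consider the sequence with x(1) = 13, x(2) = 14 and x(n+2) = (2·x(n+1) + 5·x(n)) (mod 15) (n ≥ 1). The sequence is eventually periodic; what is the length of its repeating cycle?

12

Computing terms: x(1) = 13, x(2) = 14, x(3) = 3, x(4) = 1, x(5) = 2, x(6) = 9, x(7) = 13, x(8) = 11, x(9) = 12, x(10) = 4, x(11) = 8, x(12) = 6, x(13) = 7, x(14) = 14, x(15) = 3.
Since (x(14), x(15)) = (x(2), x(3)) = (14, 3) (two consecutive terms determine the rest), the sequence is eventually periodic: after a pre-period of length 1 it cycles with period 12.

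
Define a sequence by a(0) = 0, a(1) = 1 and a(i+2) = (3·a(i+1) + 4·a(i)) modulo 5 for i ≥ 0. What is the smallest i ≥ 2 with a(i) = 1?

4

We have a(0) = 0,  a(1) = 1,  a(2) = 3,  a(3) = 3,  a(4) = 1,  a(5) = 0,  a(6) = 4,  a(7) = 2,  a(8) = 2,  a(9) = 4,  a(10) = 0,  a(11) = 1.
Since (a(10), a(11)) = (a(0), a(1)) = (0, 1) (two consecutive terms determine the rest), the sequence is periodic with period 10.
The value 1 first appears (with i ≥ 2) at a(4).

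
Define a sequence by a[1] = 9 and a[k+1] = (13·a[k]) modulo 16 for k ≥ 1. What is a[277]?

9

Listing terms: a[1] = 9,  a[2] = 5,  a[3] = 1,  a[4] = 13,  a[5] = 9.
Since a[5] = a[1] = 9, the sequence is periodic with period 4.
So a[277] = a[1 + ((277-1) mod 4)] = a[1] = 9.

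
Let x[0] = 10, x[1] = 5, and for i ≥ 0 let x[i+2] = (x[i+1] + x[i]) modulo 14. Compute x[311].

We have x[0] = 10, x[1] = 5, x[2] = 1, x[3] = 6, x[4] = 7, x[5] = 13, x[6] = 6, x[7] = 5, x[8] = 11, x[9] = 2, x[10] = 13, x[11] = 1, x[12] = 0, x[13] = 1, x[14] = 1, x[15] = 2, x[16] = 3, x[17] = 5, x[18] = 8, x[19] = 13, x[20] = 7, x[21] = 6, x[22] = 13, x[23] = 5, x[24] = 4, x[25] = 9, x[26] = 13, x[27] = 8, x[28] = 7, x[29] = 1, x[30] = 8, x[31] = 9, x[32] = 3, x[33] = 12, x[34] = 1, x[35] = 13, x[36] = 0, x[37] = 13, x[38] = 13, x[39] = 12, x[40] = 11, x[41] = 9, x[42] = 6, x[43] = 1, x[44] = 7, x[45] = 8, x[46] = 1, x[47] = 9, x[48] = 10, x[49] = 5.
Since (x[48], x[49]) = (x[0], x[1]) = (10, 5) (two consecutive terms determine the rest), the sequence is periodic with period 48.
(311 - 0) mod 48 = 23, so x[311] = x[23] = 5.

5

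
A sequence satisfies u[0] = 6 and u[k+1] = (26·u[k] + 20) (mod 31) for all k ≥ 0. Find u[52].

We have u[0] = 6; u[1] = 21; u[2] = 8; u[3] = 11; u[4] = 27; u[5] = 9; u[6] = 6.
The sequence repeats with period 6.
So u[52] = u[0 + ((52-0) mod 6)] = u[4] = 27.

27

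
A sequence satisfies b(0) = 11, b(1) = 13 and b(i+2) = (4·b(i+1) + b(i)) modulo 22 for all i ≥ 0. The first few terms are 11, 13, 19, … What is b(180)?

11

b(0) = 11; b(1) = 13; b(2) = 19; b(3) = 1; b(4) = 1; b(5) = 5; b(6) = 21; b(7) = 1; b(8) = 3; b(9) = 13; b(10) = 11; b(11) = 13.
Since (b(10), b(11)) = (b(0), b(1)) = (11, 13) (two consecutive terms determine the rest), the sequence is periodic with period 10.
(180 - 0) mod 10 = 0, so b(180) = b(0) = 11.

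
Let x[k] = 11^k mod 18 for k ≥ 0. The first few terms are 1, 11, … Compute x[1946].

Computing terms: x[0] = 1; x[1] = 11; x[2] = 13; x[3] = 17; x[4] = 7; x[5] = 5; x[6] = 1.
The sequence repeats with period 6.
So x[1946] = x[0 + ((1946-0) mod 6)] = x[2] = 13.

13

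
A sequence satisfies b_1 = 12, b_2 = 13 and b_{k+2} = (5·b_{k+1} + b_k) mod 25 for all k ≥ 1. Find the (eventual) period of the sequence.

b_1 = 12, b_2 = 13, b_3 = 2, b_4 = 23, b_5 = 17, b_6 = 8, b_7 = 7, b_8 = 18, b_9 = 22, b_{10} = 3, b_{11} = 12, b_{12} = 13.
The sequence repeats with period 10.

10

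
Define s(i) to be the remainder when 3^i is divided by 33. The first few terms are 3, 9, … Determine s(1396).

3

Computing terms: s(1) = 3,  s(2) = 9,  s(3) = 27,  s(4) = 15,  s(5) = 12,  s(6) = 3.
Since s(6) = s(1) = 3, the sequence is periodic with period 5.
So s(1396) = s(1 + ((1396-1) mod 5)) = s(1) = 3.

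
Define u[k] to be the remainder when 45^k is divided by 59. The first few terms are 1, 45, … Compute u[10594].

22

u[0] = 1, u[1] = 45, u[2] = 19, u[3] = 29, u[4] = 7, u[5] = 20, u[6] = 15, u[7] = 26, u[8] = 49, u[9] = 22, u[10] = 46, u[11] = 5, u[12] = 48, u[13] = 36, u[14] = 27, u[15] = 35, u[16] = 41, u[17] = 16, u[18] = 12, u[19] = 9, u[20] = 51, u[21] = 53, u[22] = 25, u[23] = 4, u[24] = 3, u[25] = 17, u[26] = 57, u[27] = 28, u[28] = 21, u[29] = 1.
The sequence repeats with period 29.
So u[10594] = u[0 + ((10594-0) mod 29)] = u[9] = 22.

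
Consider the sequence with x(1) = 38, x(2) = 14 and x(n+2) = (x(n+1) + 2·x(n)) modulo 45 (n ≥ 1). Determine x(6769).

We have x(1) = 38; x(2) = 14; x(3) = 0; x(4) = 28; x(5) = 28; x(6) = 39; x(7) = 5; x(8) = 38; x(9) = 3; x(10) = 34; x(11) = 40; x(12) = 18; x(13) = 8; x(14) = 44; x(15) = 15; x(16) = 13; x(17) = 43; x(18) = 24; x(19) = 20; x(20) = 23; x(21) = 18; x(22) = 19; x(23) = 10; x(24) = 3; x(25) = 23; x(26) = 29; x(27) = 30; x(28) = 43; x(29) = 13; x(30) = 9; x(31) = 35; x(32) = 8; x(33) = 33; x(34) = 4; x(35) = 25; x(36) = 33; x(37) = 38; x(38) = 14.
The sequence repeats with period 36.
(6769 - 1) mod 36 = 0, so x(6769) = x(1) = 38.

38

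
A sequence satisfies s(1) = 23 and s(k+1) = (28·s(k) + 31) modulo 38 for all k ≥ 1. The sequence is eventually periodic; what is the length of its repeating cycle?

Listing terms: s(1) = 23, s(2) = 29, s(3) = 7, s(4) = 37, s(5) = 3, s(6) = 1, s(7) = 21, s(8) = 11, s(9) = 35, s(10) = 23.
The sequence repeats with period 9.

9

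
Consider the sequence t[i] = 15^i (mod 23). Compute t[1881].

We have t[0] = 1,  t[1] = 15,  t[2] = 18,  t[3] = 17,  t[4] = 2,  t[5] = 7,  t[6] = 13,  t[7] = 11,  t[8] = 4,  t[9] = 14,  t[10] = 3,  t[11] = 22,  t[12] = 8,  t[13] = 5,  t[14] = 6,  t[15] = 21,  t[16] = 16,  t[17] = 10,  t[18] = 12,  t[19] = 19,  t[20] = 9,  t[21] = 20,  t[22] = 1.
The sequence repeats with period 22.
So t[1881] = t[0 + ((1881-0) mod 22)] = t[11] = 22.

22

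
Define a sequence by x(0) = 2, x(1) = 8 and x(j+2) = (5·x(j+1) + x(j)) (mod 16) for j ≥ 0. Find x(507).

10

x(0) = 2; x(1) = 8; x(2) = 10; x(3) = 10; x(4) = 12; x(5) = 6; x(6) = 10; x(7) = 8; x(8) = 2; x(9) = 2; x(10) = 12; x(11) = 14; x(12) = 2; x(13) = 8.
The sequence repeats with period 12.
So x(507) = x(0 + ((507-0) mod 12)) = x(3) = 10.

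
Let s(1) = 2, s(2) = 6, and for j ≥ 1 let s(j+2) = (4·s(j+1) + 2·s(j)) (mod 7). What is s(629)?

Computing terms: s(1) = 2; s(2) = 6; s(3) = 0; s(4) = 5; s(5) = 6; s(6) = 6; s(7) = 1; s(8) = 2; s(9) = 3; s(10) = 2; s(11) = 0; s(12) = 4; s(13) = 2; s(14) = 2; s(15) = 5; s(16) = 3; s(17) = 1; s(18) = 3; s(19) = 0; s(20) = 6; s(21) = 3; s(22) = 3; s(23) = 4; s(24) = 1; s(25) = 5; s(26) = 1; s(27) = 0; s(28) = 2; s(29) = 1; s(30) = 1; s(31) = 6; s(32) = 5; s(33) = 4; s(34) = 5; s(35) = 0; s(36) = 3; s(37) = 5; s(38) = 5; s(39) = 2; s(40) = 4; s(41) = 6; s(42) = 4; s(43) = 0; s(44) = 1; s(45) = 4; s(46) = 4; s(47) = 3; s(48) = 6; s(49) = 2; s(50) = 6.
Since (s(49), s(50)) = (s(1), s(2)) = (2, 6) (two consecutive terms determine the rest), the sequence is periodic with period 48.
(629 - 1) mod 48 = 4, so s(629) = s(5) = 6.

6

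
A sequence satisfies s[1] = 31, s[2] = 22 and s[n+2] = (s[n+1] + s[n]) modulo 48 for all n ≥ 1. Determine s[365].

Listing terms: s[1] = 31, s[2] = 22, s[3] = 5, s[4] = 27, s[5] = 32, s[6] = 11, s[7] = 43, s[8] = 6, s[9] = 1, s[10] = 7, s[11] = 8, s[12] = 15, s[13] = 23, s[14] = 38, s[15] = 13, s[16] = 3, s[17] = 16, s[18] = 19, s[19] = 35, s[20] = 6, s[21] = 41, s[22] = 47, s[23] = 40, s[24] = 39, s[25] = 31, s[26] = 22.
Since (s[25], s[26]) = (s[1], s[2]) = (31, 22) (two consecutive terms determine the rest), the sequence is periodic with period 24.
(365 - 1) mod 24 = 4, so s[365] = s[5] = 32.

32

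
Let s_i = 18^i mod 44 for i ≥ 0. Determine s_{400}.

12

Listing terms: s_0 = 1,  s_1 = 18,  s_2 = 16,  s_3 = 24,  s_4 = 36,  s_5 = 32,  s_6 = 4,  s_7 = 28,  s_8 = 20,  s_9 = 8,  s_{10} = 12,  s_{11} = 40,  s_{12} = 16.
Since s_{12} = s_2 = 16, the sequence is eventually periodic: after a pre-period of length 2 it cycles with period 10.
For i ≥ 2, s_i depends only on (i - 2) mod 10. (400 - 2) mod 10 = 8, so s_{400} = s_{10} = 12.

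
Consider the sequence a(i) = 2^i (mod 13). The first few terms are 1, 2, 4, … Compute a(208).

3

a(0) = 1,  a(1) = 2,  a(2) = 4,  a(3) = 8,  a(4) = 3,  a(5) = 6,  a(6) = 12,  a(7) = 11,  a(8) = 9,  a(9) = 5,  a(10) = 10,  a(11) = 7,  a(12) = 1.
The sequence repeats with period 12.
So a(208) = a(0 + ((208-0) mod 12)) = a(4) = 3.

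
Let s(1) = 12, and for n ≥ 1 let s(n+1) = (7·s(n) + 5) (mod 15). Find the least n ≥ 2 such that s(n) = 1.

12

Computing terms: s(1) = 12,  s(2) = 14,  s(3) = 13,  s(4) = 6,  s(5) = 2,  s(6) = 4,  s(7) = 3,  s(8) = 11,  s(9) = 7,  s(10) = 9,  s(11) = 8,  s(12) = 1,  s(13) = 12.
Since s(13) = s(1) = 12, the sequence is periodic with period 12.
The value 1 first appears (with n ≥ 2) at s(12).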